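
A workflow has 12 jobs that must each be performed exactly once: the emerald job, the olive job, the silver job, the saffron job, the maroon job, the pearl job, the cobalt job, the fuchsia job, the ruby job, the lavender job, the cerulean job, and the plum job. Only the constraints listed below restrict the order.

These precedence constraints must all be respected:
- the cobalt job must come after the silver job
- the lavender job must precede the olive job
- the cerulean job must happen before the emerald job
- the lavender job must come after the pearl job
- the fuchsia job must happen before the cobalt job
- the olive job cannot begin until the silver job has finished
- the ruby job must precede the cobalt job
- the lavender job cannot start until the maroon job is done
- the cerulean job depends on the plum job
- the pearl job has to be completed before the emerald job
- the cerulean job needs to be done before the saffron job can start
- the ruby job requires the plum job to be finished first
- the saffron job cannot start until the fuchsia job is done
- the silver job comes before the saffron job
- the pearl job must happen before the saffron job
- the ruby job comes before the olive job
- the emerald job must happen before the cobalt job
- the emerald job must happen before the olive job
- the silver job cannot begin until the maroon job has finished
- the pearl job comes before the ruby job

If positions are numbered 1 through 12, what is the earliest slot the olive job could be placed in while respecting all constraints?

9

Working backwards through the constraints from the olive job, its full set of required predecessors is the emerald job, the silver job, the maroon job, the pearl job, the ruby job, the lavender job, the cerulean job, the plum job — 8 of them.
So at minimum 8 jobs come before the olive job, putting the olive job no earlier than position 9. That position is achievable by scheduling exactly those predecessors first.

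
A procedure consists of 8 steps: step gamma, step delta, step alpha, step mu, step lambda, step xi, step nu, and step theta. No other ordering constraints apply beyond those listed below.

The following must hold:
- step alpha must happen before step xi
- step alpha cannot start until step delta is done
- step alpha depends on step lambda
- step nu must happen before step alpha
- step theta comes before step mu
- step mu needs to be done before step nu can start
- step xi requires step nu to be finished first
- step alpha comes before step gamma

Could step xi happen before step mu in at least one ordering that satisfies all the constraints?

No

The constraints give a chain step mu → step nu → step xi, which forces step mu before step xi.
Hence step xi can never be scheduled before step mu.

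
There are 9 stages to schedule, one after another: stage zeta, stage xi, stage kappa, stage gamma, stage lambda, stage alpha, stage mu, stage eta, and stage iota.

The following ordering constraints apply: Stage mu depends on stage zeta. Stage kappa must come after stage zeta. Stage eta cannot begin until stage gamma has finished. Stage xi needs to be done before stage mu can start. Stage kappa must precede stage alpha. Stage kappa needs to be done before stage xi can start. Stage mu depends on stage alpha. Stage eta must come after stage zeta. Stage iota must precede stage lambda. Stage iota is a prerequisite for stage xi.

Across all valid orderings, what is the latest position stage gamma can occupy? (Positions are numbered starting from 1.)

8

The only stage forced after stage gamma (directly or by a chain) is stage eta.
So at least 1 stage follows stage gamma, putting stage gamma no later than position 8. That position is achievable by scheduling everything else first.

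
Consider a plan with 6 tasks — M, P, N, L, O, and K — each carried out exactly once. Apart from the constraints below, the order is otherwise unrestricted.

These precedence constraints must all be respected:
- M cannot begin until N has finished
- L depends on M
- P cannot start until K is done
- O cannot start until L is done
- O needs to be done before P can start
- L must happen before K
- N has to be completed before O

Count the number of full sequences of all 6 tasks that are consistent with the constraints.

2

Only N has no prerequisites, so it must go first.
Systematically extending each partial ordering one task at a time and counting, there are 2 complete orderings.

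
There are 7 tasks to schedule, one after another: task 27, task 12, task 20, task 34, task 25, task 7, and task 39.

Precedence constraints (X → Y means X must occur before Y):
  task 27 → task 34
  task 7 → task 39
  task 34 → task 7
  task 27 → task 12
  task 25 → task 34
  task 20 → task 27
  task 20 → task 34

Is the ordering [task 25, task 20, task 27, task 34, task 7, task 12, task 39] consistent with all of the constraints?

Yes

Checking each listed constraint against this order: for instance, task 27 is in position 3 and task 12 in position 6, so that constraint holds — and the remaining constraints check out the same way.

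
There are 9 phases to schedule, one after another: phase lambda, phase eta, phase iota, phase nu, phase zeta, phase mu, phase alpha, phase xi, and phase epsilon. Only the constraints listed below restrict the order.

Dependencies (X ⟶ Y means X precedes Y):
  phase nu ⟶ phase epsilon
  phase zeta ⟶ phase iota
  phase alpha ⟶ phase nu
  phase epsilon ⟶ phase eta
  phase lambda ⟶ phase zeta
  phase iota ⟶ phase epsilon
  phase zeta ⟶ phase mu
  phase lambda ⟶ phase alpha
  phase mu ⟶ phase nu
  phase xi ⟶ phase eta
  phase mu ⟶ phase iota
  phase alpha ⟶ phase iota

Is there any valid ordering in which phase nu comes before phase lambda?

There is a dependency chain phase lambda → phase alpha → phase nu, so phase nu always comes after phase lambda.
So no valid ordering can have phase nu before phase lambda.

No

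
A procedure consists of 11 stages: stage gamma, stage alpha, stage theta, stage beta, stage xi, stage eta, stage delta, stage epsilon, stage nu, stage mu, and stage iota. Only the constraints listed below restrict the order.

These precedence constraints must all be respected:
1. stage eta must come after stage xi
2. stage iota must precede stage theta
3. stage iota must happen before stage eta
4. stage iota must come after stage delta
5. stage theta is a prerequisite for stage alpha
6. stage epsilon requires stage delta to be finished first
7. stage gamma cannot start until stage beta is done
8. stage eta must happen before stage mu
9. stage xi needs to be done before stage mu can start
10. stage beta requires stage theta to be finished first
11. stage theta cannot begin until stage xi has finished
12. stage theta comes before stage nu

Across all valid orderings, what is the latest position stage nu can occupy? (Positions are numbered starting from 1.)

Stage nu has no required successors, so nothing stops it from going last (position 11).

11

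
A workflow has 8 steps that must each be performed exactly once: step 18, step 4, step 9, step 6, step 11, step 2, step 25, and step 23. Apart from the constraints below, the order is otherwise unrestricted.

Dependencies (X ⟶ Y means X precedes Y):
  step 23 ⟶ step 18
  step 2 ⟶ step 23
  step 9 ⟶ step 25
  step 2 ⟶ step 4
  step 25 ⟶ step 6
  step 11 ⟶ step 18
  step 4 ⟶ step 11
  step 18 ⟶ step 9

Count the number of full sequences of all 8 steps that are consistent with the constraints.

Only step 2 has no prerequisites, so it must go first.
Systematically extending each partial ordering one step at a time and counting, there are 3 complete orderings.

3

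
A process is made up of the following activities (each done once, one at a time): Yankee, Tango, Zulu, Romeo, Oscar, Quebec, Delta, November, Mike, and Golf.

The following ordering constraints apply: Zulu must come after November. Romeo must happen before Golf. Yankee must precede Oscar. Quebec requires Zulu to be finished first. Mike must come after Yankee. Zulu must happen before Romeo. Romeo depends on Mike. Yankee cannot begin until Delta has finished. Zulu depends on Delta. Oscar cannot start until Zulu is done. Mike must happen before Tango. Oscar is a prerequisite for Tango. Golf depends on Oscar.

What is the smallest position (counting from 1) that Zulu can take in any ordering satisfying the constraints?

3

Every activity that must precede Zulu has to come before it. Tracing all chains that end at Zulu, those activities are: Delta, November — 2 in total.
With 2 mandatory predecessors, the earliest Zulu can sit is position 2+1 = 3, and placing just those 2 first achieves it.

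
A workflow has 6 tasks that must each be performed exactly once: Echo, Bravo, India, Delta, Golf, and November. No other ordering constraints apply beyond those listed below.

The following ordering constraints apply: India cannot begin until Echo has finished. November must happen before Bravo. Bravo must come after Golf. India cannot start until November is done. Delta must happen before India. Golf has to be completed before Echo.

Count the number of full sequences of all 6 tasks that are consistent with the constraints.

The tasks with no prerequisites are Delta, Golf, November; any of them can be placed first.
Systematically extending each partial ordering one task at a time and counting, there are 37 complete orderings.

37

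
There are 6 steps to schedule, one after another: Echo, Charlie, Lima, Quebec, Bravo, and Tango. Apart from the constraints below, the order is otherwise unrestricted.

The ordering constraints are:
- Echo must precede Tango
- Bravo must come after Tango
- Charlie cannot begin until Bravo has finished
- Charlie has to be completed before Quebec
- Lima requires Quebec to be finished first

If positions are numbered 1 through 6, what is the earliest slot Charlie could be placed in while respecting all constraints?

4

Every step that must precede Charlie has to come before it. Tracing all chains that end at Charlie, those steps are: Echo, Bravo, Tango — 3 in total.
So at minimum 3 steps come before Charlie, putting Charlie no earlier than position 4. That position is achievable by scheduling exactly those predecessors first.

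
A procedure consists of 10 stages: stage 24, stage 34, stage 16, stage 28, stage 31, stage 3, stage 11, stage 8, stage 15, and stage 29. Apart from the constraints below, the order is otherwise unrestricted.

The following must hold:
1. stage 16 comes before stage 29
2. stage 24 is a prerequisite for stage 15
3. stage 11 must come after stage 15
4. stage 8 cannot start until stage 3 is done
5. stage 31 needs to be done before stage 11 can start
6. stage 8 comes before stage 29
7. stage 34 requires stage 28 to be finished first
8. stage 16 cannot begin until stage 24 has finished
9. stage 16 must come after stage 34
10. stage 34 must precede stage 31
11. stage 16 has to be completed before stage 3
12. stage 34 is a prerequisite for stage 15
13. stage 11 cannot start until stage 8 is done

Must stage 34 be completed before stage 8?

Yes

Tracing the constraints gives a chain: stage 34 → stage 16 → stage 3 → stage 8.
Hence stage 34 necessarily comes before stage 8.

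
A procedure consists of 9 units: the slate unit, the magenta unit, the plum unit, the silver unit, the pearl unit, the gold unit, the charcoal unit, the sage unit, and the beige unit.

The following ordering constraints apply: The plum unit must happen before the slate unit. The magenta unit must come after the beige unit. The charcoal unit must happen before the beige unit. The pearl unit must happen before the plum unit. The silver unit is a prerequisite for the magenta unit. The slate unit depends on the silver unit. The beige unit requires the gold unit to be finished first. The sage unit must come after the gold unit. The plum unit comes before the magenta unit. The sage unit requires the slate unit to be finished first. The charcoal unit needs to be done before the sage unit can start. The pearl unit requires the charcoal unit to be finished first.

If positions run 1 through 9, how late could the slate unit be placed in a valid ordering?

8

Following the constraints forward from the slate unit, its only required successor is the sage unit.
With 1 mandatory successor out of 9 units total, the latest slot for the slate unit is 9−1 = 8, and it's reachable by doing all non-successors before the slate unit.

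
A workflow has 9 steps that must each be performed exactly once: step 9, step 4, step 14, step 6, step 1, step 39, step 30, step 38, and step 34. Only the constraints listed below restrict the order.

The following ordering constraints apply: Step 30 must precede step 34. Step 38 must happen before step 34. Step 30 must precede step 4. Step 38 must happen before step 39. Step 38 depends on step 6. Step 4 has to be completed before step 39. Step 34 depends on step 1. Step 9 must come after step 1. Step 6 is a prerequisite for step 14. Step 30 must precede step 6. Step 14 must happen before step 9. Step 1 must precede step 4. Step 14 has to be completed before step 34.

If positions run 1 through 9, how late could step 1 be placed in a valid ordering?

5

The steps that are forced after step 1, directly or by a chain of constraints, are step 9, step 4, step 39, step 34. That's 4 steps.
So at least 4 steps follow step 1, putting step 1 no later than position 5. That position is achievable by scheduling everything else first.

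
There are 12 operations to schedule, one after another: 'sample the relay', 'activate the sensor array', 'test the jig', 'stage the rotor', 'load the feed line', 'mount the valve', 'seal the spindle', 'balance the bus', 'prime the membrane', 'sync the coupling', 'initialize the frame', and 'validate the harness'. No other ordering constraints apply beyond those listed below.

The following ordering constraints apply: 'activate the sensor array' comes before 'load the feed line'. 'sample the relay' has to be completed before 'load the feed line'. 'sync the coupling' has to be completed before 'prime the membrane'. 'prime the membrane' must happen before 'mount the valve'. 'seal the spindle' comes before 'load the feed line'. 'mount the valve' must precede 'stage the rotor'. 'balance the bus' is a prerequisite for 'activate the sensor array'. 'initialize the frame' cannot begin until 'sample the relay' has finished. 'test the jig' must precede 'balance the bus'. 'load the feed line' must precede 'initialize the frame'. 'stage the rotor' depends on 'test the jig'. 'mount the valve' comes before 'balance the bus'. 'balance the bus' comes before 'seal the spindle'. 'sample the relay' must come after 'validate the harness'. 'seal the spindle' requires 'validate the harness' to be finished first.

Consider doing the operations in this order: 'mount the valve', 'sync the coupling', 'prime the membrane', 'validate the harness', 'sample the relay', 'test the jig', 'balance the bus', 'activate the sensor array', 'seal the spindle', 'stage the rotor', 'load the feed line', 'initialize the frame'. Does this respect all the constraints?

Here 'prime the membrane' comes after 'mount the valve'.
That contradicts the constraint that 'prime the membrane' must precede 'mount the valve'.

No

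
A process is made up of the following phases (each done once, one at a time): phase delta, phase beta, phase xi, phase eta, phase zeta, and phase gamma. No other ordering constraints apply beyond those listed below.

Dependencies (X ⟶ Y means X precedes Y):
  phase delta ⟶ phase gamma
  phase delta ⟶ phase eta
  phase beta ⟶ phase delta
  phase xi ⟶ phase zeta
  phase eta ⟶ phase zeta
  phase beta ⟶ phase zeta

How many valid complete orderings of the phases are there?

The phases with no prerequisites are phase beta, phase xi; any of them can be placed first.
Enumerating by repeatedly choosing an available phase (one whose prerequisites are all placed) gives 14 distinct complete orderings.

14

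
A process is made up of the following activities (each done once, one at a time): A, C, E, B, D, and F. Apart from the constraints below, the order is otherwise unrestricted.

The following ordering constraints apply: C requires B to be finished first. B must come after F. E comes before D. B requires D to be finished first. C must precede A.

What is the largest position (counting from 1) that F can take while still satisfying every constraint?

Following every chain forward from F, the activities that must come later are A, C, B — 3 of them.
With 3 mandatory successors out of 6 activities total, the latest slot for F is 6−3 = 3, and it's reachable by doing all non-successors before F.

3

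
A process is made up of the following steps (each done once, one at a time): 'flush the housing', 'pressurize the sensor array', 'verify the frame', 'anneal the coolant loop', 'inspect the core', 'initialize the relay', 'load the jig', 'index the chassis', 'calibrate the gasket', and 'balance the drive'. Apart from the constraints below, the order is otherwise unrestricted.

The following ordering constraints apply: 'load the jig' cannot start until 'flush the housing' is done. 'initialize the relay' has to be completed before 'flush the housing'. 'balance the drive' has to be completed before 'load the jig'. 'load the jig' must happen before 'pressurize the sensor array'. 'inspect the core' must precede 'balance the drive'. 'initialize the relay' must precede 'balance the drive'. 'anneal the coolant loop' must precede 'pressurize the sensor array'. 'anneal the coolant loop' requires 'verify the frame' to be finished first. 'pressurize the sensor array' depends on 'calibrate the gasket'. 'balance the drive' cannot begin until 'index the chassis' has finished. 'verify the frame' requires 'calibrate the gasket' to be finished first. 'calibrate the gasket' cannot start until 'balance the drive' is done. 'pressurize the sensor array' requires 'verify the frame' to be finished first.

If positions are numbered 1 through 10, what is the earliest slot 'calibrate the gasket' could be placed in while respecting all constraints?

5

The steps that are forced before 'calibrate the gasket', directly or transitively, are 'inspect the core', 'initialize the relay', 'index the chassis', 'balance the drive'. That's 4 steps.
With 4 mandatory predecessors, the earliest 'calibrate the gasket' can sit is position 4+1 = 5, and placing just those 4 first achieves it.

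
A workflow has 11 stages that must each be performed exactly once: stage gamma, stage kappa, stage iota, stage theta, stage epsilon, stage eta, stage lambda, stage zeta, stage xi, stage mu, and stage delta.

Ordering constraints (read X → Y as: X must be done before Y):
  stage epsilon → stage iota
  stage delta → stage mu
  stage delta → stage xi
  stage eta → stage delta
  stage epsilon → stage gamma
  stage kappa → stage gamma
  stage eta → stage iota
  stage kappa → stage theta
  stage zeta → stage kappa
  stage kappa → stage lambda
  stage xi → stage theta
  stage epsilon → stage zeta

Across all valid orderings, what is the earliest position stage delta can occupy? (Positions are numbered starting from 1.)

The only stage forced before stage delta (directly or transitively) is stage eta.
So at minimum 1 stage comes before stage delta, putting stage delta no earlier than position 2. That position is achievable by scheduling exactly that predecessor first.

2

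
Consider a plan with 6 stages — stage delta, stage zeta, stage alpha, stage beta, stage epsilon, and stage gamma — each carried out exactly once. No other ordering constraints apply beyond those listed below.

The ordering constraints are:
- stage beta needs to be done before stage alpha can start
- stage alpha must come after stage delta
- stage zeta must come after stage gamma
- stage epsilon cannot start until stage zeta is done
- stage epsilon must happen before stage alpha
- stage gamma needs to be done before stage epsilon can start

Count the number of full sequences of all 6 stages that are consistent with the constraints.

20

The stages with no prerequisites are stage delta, stage beta, stage gamma; any of them can be placed first.
Systematically extending each partial ordering one stage at a time and counting, there are 20 complete orderings.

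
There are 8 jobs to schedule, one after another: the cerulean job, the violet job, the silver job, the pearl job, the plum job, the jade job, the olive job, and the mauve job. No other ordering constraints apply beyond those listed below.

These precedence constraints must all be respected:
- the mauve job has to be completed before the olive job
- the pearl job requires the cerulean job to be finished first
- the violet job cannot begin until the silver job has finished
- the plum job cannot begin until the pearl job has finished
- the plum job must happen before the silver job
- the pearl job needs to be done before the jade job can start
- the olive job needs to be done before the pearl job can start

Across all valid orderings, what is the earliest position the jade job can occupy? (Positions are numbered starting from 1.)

The jobs that are forced before the jade job, directly or transitively, are the cerulean job, the pearl job, the olive job, the mauve job. That's 4 jobs.
So at minimum 4 jobs come before the jade job, putting the jade job no earlier than position 5. That position is achievable by scheduling exactly those predecessors first.

5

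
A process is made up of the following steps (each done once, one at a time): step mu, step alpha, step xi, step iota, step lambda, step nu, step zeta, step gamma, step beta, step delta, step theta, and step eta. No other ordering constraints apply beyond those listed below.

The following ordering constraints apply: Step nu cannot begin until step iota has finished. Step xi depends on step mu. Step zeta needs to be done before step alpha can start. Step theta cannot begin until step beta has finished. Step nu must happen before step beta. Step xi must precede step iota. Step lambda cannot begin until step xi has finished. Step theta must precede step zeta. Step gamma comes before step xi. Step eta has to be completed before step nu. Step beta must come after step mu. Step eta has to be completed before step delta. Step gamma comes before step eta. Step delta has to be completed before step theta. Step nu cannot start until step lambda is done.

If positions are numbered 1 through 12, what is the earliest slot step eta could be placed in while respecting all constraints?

2

Working backwards through the constraints from step eta, its only required predecessor is step gamma.
With 1 mandatory predecessor, the earliest step eta can sit is position 1+1 = 2, and placing just that one first achieves it.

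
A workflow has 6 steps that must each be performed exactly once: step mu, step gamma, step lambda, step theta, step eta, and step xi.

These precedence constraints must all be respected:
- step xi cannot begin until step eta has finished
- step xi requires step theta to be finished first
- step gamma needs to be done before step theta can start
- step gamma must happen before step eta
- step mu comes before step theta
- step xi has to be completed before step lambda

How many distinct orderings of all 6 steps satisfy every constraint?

5

2 steps have no prerequisites (step mu, step gamma), so any of them could come first.
Systematically extending each partial ordering one step at a time and counting, there are 5 complete orderings.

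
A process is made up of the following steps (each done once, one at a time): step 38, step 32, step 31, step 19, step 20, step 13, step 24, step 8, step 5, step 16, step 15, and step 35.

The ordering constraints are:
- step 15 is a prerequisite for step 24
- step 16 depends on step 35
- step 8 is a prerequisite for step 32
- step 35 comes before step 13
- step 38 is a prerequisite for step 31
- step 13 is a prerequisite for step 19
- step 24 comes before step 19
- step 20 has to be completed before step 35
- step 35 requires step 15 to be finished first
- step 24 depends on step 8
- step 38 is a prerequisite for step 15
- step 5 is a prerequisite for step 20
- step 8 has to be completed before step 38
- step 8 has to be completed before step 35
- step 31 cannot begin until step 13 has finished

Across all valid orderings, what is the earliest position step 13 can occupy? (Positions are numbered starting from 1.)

The steps that are forced before step 13, directly or transitively, are step 38, step 20, step 8, step 5, step 15, step 35. That's 6 steps.
With 6 mandatory predecessors, the earliest step 13 can sit is position 6+1 = 7, and placing just those 6 first achieves it.

7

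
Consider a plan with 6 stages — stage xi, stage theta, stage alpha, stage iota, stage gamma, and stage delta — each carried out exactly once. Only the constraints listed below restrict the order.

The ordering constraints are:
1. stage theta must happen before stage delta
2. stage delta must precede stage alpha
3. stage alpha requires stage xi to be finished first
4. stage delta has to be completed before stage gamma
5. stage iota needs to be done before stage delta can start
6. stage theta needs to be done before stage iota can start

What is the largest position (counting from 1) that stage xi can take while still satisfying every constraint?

The only stage forced after stage xi (directly or by a chain) is stage alpha.
With 1 mandatory successor out of 6 stages total, the latest slot for stage xi is 6−1 = 5, and it's reachable by doing all non-successors before stage xi.

5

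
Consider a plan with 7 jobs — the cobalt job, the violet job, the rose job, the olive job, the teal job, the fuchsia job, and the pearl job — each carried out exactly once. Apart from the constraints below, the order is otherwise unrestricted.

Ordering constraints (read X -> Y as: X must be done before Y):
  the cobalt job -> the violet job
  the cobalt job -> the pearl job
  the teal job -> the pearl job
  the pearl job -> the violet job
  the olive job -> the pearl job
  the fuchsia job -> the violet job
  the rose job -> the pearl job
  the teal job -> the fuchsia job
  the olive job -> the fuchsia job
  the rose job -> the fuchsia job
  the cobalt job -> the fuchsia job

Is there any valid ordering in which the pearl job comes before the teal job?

The constraints give a chain the teal job → the pearl job, which forces the teal job before the pearl job.
So no valid ordering can have the pearl job before the teal job.

No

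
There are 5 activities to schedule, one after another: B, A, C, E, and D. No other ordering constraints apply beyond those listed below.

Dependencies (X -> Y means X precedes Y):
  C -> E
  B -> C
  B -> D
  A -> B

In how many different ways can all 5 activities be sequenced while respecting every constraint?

3

A is the only activity with nothing required before it, so every ordering starts there.
Enumerating by repeatedly choosing an available activity (one whose prerequisites are all placed) gives 3 distinct complete orderings.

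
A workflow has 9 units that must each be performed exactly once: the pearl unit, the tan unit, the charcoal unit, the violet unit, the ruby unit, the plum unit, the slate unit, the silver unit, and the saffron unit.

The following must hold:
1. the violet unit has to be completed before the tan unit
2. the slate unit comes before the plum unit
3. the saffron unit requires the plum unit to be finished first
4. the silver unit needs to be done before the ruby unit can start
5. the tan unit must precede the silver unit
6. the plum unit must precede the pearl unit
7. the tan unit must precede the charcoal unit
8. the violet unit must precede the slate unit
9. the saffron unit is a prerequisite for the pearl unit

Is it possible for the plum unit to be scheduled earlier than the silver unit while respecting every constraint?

Yes

The constraints leave the plum unit and the silver unit unordered relative to each other; nothing requires the silver unit earlier.
That means at least one valid schedule has the plum unit before the silver unit.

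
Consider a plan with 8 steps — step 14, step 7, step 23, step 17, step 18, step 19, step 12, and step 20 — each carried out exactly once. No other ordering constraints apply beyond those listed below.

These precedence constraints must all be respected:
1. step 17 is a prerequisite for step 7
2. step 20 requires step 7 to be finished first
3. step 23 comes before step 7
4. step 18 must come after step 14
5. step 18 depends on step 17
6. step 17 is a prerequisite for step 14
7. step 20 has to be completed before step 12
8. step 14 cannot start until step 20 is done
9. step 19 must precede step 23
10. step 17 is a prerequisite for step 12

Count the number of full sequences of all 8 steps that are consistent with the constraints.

The steps with no prerequisites are step 17, step 19; any of them can be placed first.
Systematically extending each partial ordering one step at a time and counting, there are 9 complete orderings.

9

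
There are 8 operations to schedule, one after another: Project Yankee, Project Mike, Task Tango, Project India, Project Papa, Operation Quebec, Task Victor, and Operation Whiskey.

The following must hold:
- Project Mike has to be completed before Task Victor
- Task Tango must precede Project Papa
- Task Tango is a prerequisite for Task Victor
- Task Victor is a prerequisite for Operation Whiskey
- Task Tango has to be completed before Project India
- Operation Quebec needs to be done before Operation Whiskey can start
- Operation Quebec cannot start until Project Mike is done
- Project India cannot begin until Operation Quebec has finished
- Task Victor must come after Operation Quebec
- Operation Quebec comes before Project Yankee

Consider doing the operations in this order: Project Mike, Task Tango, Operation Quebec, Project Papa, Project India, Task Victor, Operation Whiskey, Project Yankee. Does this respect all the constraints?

Going through the constraints one by one, each required predecessor appears earlier in the sequence than its dependent — e.g. Project Mike (position 1) is before Task Victor (position 6), as required.

Yes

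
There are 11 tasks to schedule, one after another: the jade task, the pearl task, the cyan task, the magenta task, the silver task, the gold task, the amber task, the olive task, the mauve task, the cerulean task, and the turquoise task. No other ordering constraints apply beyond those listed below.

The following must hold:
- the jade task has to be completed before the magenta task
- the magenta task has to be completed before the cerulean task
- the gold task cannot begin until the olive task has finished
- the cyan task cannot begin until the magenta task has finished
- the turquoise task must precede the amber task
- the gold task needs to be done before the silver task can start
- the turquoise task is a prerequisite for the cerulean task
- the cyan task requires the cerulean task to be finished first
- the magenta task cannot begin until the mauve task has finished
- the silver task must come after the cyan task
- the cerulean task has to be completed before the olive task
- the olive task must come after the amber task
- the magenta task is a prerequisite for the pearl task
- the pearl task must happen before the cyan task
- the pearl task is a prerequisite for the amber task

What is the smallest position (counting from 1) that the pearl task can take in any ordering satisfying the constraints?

Every task that must precede the pearl task has to come before it. Tracing all chains that end at the pearl task, those tasks are: the jade task, the magenta task, the mauve task — 3 in total.
So at minimum 3 tasks come before the pearl task, putting the pearl task no earlier than position 4. That position is achievable by scheduling exactly those predecessors first.

4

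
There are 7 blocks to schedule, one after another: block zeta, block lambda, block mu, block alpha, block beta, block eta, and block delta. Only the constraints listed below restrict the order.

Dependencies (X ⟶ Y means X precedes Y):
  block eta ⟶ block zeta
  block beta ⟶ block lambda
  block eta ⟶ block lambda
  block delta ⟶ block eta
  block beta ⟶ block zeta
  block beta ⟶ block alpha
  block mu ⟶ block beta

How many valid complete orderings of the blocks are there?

44

2 blocks have no prerequisites (block mu, block delta), so any of them could come first.
Enumerating by repeatedly choosing an available block (one whose prerequisites are all placed) gives 44 distinct complete orderings.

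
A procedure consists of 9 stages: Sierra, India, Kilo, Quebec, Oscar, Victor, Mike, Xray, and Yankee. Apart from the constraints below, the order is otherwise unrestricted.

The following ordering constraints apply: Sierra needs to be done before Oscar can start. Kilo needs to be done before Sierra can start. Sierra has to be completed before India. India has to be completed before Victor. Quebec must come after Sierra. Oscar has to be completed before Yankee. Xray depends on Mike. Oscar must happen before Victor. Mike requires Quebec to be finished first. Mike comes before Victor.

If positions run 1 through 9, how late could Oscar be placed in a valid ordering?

Following every chain forward from Oscar, the stages that must come later are Victor, Yankee — 2 of them.
So at least 2 stages follow Oscar, putting Oscar no later than position 7. That position is achievable by scheduling everything else first.

7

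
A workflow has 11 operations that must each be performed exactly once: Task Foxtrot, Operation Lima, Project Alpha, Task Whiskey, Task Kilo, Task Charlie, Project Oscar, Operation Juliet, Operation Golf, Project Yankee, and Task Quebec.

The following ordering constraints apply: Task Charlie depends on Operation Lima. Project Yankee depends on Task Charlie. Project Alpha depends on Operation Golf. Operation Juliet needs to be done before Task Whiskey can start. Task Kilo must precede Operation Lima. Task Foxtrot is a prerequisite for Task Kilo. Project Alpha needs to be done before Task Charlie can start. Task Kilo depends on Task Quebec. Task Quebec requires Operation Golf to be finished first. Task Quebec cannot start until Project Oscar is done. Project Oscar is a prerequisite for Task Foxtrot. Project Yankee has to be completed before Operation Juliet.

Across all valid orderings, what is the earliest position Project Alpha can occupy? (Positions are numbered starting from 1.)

Working backwards through the constraints from Project Alpha, its only required predecessor is Operation Golf.
With 1 mandatory predecessor, the earliest Project Alpha can sit is position 1+1 = 2, and placing just that one first achieves it.

2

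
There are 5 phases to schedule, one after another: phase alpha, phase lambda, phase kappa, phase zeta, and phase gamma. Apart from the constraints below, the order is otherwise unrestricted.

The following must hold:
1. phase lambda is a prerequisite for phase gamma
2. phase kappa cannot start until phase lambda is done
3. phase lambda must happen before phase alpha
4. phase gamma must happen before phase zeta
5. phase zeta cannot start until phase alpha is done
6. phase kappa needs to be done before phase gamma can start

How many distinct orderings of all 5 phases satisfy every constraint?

Only phase lambda has no prerequisites, so it must go first.
Counting all ways to extend the partial order to a total order gives 3.

3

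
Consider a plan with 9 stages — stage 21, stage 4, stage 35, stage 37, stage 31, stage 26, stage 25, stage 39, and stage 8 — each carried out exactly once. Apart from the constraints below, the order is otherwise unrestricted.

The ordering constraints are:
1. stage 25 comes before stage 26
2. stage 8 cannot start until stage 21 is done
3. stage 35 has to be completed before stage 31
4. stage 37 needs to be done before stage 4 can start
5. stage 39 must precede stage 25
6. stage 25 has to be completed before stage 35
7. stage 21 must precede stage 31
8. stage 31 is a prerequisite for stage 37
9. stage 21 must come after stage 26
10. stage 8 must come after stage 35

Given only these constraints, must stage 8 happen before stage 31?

No

No chain of constraints connects stage 8 to stage 31 in either direction.
A valid ordering placing stage 31 before stage 8 exists, so the answer is no.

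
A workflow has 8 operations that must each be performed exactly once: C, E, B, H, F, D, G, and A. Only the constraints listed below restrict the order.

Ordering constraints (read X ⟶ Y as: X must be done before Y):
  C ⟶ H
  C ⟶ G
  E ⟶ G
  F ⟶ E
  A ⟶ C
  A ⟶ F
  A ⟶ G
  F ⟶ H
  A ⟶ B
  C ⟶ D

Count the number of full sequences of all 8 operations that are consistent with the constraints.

231

A is the only operation with nothing required before it, so every ordering starts there.
Counting all ways to extend the partial order to a total order gives 231.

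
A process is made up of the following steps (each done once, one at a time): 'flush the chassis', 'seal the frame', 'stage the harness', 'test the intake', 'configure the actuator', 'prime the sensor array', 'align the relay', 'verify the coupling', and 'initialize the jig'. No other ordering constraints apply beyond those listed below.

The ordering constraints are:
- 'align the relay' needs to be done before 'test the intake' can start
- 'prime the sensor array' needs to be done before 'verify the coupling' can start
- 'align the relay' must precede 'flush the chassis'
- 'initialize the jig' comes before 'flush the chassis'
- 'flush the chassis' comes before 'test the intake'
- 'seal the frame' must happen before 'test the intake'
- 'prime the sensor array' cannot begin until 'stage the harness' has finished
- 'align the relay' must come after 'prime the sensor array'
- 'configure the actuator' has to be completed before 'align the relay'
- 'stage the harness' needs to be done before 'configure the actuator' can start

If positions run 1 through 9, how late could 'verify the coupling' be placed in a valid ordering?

9

No constraint forces any step after 'verify the coupling', so it can be placed last, in position 9.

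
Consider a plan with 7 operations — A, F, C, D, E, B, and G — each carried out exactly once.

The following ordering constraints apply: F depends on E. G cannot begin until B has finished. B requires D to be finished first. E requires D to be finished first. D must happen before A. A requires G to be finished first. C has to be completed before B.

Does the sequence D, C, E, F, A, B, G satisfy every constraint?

The sequence places A ahead of G.
Since G is required before A, the ordering is invalid.

No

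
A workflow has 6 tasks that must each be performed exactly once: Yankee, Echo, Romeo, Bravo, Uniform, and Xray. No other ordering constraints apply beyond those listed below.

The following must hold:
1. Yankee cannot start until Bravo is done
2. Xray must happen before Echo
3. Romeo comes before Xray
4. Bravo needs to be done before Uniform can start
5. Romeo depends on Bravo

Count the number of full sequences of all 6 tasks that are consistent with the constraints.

Only Bravo has no prerequisites, so it must go first.
Systematically extending each partial ordering one task at a time and counting, there are 20 complete orderings.

20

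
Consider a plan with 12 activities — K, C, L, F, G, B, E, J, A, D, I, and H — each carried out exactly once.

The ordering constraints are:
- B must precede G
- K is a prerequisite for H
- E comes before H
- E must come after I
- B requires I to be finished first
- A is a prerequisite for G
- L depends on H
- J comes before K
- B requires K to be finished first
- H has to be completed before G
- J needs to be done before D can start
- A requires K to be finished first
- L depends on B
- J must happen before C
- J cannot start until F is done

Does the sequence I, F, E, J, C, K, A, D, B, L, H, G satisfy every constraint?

The sequence places L ahead of H.
Since H is required before L, the ordering is invalid.

No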